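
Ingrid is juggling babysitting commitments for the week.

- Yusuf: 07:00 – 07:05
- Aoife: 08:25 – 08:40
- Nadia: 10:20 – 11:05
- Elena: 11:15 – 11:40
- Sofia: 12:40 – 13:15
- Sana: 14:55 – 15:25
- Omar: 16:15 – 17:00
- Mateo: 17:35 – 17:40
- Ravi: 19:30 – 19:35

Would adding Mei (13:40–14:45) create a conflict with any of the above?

No — it doesn't clash with anything

Yusuf: ends 07:05 at or before Mei starts 13:40 → clear.
Aoife: ends 08:40 at or before Mei starts 13:40 → clear.
Nadia: ends 11:05 at or before Mei starts 13:40 → clear.
Elena: ends 11:40 at or before Mei starts 13:40 → clear.
Sofia: ends 13:15 at or before Mei starts 13:40 → clear.
Sana: starts 14:55 at or after Mei ends 14:45 → clear.
Omar: starts 16:15 at or after Mei ends 14:45 → clear.
Mateo: starts 17:35 at or after Mei ends 14:45 → clear.
Ravi: starts 19:30 at or after Mei ends 14:45 → clear.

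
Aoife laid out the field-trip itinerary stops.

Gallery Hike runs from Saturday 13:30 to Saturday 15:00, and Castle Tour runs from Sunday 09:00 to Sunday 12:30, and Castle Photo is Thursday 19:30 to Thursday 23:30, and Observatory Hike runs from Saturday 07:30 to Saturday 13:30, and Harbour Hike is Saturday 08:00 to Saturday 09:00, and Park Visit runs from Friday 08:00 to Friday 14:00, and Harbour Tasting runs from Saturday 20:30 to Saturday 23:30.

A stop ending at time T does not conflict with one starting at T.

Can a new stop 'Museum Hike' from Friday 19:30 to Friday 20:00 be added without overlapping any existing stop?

Castle Photo: ends Thursday 23:30 at or before Museum Hike starts Friday 19:30 → clear.
Park Visit: ends Friday 14:00 at or before Museum Hike starts Friday 19:30 → clear.
Observatory Hike: starts Saturday 07:30 at or after Museum Hike ends Friday 20:00 → clear.
Harbour Hike: starts Saturday 08:00 at or after Museum Hike ends Friday 20:00 → clear.
Gallery Hike: starts Saturday 13:30 at or after Museum Hike ends Friday 20:00 → clear.
Harbour Tasting: starts Saturday 20:30 at or after Museum Hike ends Friday 20:00 → clear.
Castle Tour: starts Sunday 09:00 at or after Museum Hike ends Friday 20:00 → clear.

Yes — the slot is free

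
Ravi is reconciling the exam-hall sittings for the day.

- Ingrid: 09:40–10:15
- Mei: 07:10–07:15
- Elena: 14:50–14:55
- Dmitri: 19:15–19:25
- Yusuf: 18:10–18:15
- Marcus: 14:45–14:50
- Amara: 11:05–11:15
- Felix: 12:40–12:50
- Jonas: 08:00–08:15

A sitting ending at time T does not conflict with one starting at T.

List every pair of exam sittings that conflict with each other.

no overlapping pairs

Check each pair: they overlap iff neither finishes before the other starts.
Sorted by start: Mei, Jonas, Ingrid, Amara, Felix, Marcus, Elena, Yusuf, Dmitri.
Jonas starts after Mei ends, so Mei has no further overlaps.
Ingrid starts after Jonas ends, so Jonas has no further overlaps.
Amara starts after Ingrid ends, so Ingrid has no further overlaps.
Felix starts after Amara ends, so Amara has no further overlaps.
Marcus starts after Felix ends, so Felix has no further overlaps.
Elena starts exactly when Marcus ends (back-to-back, no overlap), so Marcus has no further overlaps.
Yusuf starts after Elena ends, so Elena has no further overlaps.
Dmitri starts after Yusuf ends.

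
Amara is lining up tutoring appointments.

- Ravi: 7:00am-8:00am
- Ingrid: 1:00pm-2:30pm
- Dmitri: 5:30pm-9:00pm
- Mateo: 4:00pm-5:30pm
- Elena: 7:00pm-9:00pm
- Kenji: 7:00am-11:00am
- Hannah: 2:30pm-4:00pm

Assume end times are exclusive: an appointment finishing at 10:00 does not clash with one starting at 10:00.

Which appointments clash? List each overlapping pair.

Dmitri & Elena, Kenji & Ravi

Sorted by start: Kenji, Ravi, Ingrid, Hannah, Mateo, Dmitri, Elena.
Ravi starts before Kenji ends → Kenji and Ravi overlap.
Ingrid starts after Kenji ends, so Kenji has no further overlaps.
Ingrid starts after Ravi ends, so Ravi has no further overlaps.
Hannah starts exactly when Ingrid ends (back-to-back, no overlap), so Ingrid has no further overlaps.
Mateo starts exactly when Hannah ends (back-to-back, no overlap), so Hannah has no further overlaps.
Dmitri starts exactly when Mateo ends (back-to-back, no overlap), so Mateo has no further overlaps.
Elena starts before Dmitri ends → Dmitri and Elena overlap.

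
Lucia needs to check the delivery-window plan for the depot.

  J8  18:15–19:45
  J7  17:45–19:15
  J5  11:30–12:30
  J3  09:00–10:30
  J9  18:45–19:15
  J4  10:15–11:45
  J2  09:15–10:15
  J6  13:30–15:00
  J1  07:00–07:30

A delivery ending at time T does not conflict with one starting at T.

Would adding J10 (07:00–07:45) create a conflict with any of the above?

J1: starts 07:00 before J10 ends 07:45, and ends 07:30 after J10 starts 07:00 → overlap.
J3: starts 09:00 at or after J10 ends 07:45 → clear.
J2: starts 09:15 at or after J10 ends 07:45 → clear.
J4: starts 10:15 at or after J10 ends 07:45 → clear.
J5: starts 11:30 at or after J10 ends 07:45 → clear.
J6: starts 13:30 at or after J10 ends 07:45 → clear.
J7: starts 17:45 at or after J10 ends 07:45 → clear.
J8: starts 18:15 at or after J10 ends 07:45 → clear.
J9: starts 18:45 at or after J10 ends 07:45 → clear.
J10 overlaps J1.

Yes — it overlaps J1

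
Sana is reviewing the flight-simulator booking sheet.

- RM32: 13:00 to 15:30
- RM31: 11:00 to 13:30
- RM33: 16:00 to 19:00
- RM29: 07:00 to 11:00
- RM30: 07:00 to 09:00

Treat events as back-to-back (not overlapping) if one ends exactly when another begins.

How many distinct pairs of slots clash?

2

Sorted by start: RM29, RM30, RM31, RM32, RM33.
RM30 starts before RM29 ends → RM29 and RM30 overlap.
RM31 starts exactly when RM29 ends (back-to-back, no overlap), so RM29 has no further overlaps.
RM31 starts after RM30 ends, so RM30 has no further overlaps.
RM32 starts before RM31 ends → RM31 and RM32 overlap.
RM33 starts after RM31 ends.
RM33 starts after RM32 ends.
Overlapping pairs: RM29 & RM30, RM31 & RM32 — 2 in total.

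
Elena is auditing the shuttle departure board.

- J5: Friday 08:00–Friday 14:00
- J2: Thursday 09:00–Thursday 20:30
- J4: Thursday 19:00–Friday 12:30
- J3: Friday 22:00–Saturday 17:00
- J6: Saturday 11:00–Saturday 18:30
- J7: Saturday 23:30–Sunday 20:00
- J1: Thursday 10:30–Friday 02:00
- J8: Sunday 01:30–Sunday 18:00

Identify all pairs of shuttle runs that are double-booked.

Two intervals overlap when each starts before the other ends.
Sorted by start: J2, J1, J4, J5, J3, J6, J7, J8.
J1 starts before J2 ends → J2 and J1 overlap.
J4 starts before J2 ends → J2 and J4 overlap.
J5 starts after J2 ends, so nothing later overlaps J2 either.
J4 starts before J1 ends → J1 and J4 overlap.
J5 starts after J1 ends, so nothing later overlaps J1 either.
J5 starts before J4 ends → J4 and J5 overlap.
J3 starts after J4 ends, so nothing later overlaps J4 either.
J3 starts after J5 ends, so nothing later overlaps J5 either.
J6 starts before J3 ends → J3 and J6 overlap.
J7 starts after J3 ends, so nothing later overlaps J3 either.
J7 starts after J6 ends, so nothing later overlaps J6 either.
J8 starts before J7 ends → J7 and J8 overlap.

J1 & J2, J1 & J4, J2 & J4, J3 & J6, J4 & J5, J7 & J8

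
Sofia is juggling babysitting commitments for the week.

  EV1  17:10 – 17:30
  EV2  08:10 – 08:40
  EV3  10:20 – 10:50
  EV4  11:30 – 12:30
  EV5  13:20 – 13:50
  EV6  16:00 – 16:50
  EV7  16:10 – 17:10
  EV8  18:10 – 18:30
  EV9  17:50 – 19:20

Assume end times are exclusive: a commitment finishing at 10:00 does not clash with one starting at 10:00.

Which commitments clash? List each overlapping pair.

EV6 & EV7, EV8 & EV9

Two intervals overlap when each starts before the other ends.
Sorted by start: EV2, EV3, EV4, EV5, EV6, EV7, EV1, EV9, EV8.
EV3 starts after EV2 ends, so EV2 has no further overlaps.
EV4 starts after EV3 ends, so EV3 has no further overlaps.
EV5 starts after EV4 ends, so EV4 has no further overlaps.
EV6 starts after EV5 ends, so EV5 has no further overlaps.
EV7 starts before EV6 ends → EV6 and EV7 overlap.
EV1 starts after EV6 ends, so EV6 has no further overlaps.
EV1 starts exactly when EV7 ends (back-to-back, no overlap), so EV7 has no further overlaps.
EV9 starts after EV1 ends, so EV1 has no further overlaps.
EV8 starts before EV9 ends → EV9 and EV8 overlap.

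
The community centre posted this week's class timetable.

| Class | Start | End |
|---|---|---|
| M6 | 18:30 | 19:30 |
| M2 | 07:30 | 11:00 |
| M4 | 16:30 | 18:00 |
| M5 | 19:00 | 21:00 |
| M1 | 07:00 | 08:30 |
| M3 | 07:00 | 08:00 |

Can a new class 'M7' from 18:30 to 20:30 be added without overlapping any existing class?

M1: ends 08:30 at or before M7 starts 18:30 → clear.
M3: ends 08:00 at or before M7 starts 18:30 → clear.
M2: ends 11:00 at or before M7 starts 18:30 → clear.
M4: ends 18:00 at or before M7 starts 18:30 → clear.
M6: starts 18:30 before M7 ends 20:30, and ends 19:30 after M7 starts 18:30 → overlap.
M5: starts 19:00 before M7 ends 20:30, and ends 21:00 after M7 starts 18:30 → overlap.
M7 overlaps M5, M6.

No — it overlaps M5, M6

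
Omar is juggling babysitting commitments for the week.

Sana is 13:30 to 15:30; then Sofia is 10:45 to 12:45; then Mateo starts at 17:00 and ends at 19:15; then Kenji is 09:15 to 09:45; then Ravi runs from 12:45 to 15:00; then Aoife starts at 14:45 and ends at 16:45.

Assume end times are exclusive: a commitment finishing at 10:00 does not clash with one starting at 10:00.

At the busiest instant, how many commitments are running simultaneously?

3

Walk through starts and ends in time order (an end at T is processed before a start at T):
09:15 start Kenji → 1
09:45 end Kenji → 0
10:45 start Sofia → 1
12:45 end Sofia → 0
12:45 start Ravi → 1
13:30 start Sana → 2
14:45 start Aoife → 3
15:00 end Ravi → 2
15:30 end Sana → 1
16:45 end Aoife → 0
17:00 start Mateo → 1
19:15 end Mateo → 0
Peak is 3, at 14:45 (Aoife, Ravi, Sana).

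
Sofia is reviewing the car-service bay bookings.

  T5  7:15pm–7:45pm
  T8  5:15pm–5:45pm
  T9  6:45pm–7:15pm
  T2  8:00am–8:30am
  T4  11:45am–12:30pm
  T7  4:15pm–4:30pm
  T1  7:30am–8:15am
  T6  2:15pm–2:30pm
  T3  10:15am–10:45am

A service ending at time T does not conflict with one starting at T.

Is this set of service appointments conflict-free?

Sorted by start: T1, T2, T3, T4, T6, T7, T8, T9, T5.
T2 starts before T1 ends → T1 and T2 overlap.
That's a conflict, so the schedule is not conflict-free.

No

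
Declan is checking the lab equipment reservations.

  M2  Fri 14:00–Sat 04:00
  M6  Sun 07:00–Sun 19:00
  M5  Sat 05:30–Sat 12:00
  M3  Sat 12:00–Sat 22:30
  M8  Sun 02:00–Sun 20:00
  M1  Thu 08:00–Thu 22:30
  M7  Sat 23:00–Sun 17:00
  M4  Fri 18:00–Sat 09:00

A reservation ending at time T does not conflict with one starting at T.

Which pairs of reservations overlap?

Sorted by start: M1, M2, M4, M5, M3, M7, M8, M6.
M2 starts after M1 ends — done with M1.
M4 starts before M2 ends → M2 and M4 overlap.
M5 starts after M2 ends — done with M2.
M5 starts before M4 ends → M4 and M5 overlap.
M3 starts after M4 ends — done with M4.
M3 starts exactly when M5 ends (back-to-back, no overlap) — done with M5.
M7 starts after M3 ends — done with M3.
M8 starts before M7 ends → M7 and M8 overlap.
M6 starts before M7 ends → M7 and M6 overlap.
M6 starts before M8 ends → M8 and M6 overlap.

M2 & M4, M4 & M5, M6 & M7, M6 & M8, M7 & M8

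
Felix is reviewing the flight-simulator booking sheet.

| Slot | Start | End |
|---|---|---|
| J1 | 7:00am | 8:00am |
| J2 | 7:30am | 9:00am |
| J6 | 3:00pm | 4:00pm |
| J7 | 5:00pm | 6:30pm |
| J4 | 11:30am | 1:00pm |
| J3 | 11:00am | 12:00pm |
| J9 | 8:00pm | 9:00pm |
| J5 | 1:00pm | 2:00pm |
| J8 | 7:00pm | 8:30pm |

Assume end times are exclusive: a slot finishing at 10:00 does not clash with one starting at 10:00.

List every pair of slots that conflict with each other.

J1 & J2, J3 & J4, J8 & J9

Two intervals overlap when each starts before the other ends.
Sorted by start: J1, J2, J3, J4, J5, J6, J7, J8, J9.
J2 starts before J1 ends → J1 and J2 overlap.
J3 starts after J1 ends, so nothing later overlaps J1 either.
J3 starts after J2 ends, so nothing later overlaps J2 either.
J4 starts before J3 ends → J3 and J4 overlap.
J5 starts after J3 ends, so nothing later overlaps J3 either.
J5 starts exactly when J4 ends (back-to-back, no overlap), so nothing later overlaps J4 either.
J6 starts after J5 ends, so nothing later overlaps J5 either.
J7 starts after J6 ends, so nothing later overlaps J6 either.
J8 starts after J7 ends, so nothing later overlaps J7 either.
J9 starts before J8 ends → J8 and J9 overlap.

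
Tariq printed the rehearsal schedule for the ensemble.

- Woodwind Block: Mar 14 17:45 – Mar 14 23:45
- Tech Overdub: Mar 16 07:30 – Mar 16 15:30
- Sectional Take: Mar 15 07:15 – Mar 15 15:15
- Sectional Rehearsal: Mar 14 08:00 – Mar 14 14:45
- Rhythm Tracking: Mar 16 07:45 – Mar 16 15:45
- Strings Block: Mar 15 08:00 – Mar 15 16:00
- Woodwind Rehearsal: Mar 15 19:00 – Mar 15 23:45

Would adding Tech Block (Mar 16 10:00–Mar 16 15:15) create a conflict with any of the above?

Yes — it overlaps Rhythm Tracking, Tech Overdub

Sectional Rehearsal: ends Mar 14 14:45 at or before Tech Block starts Mar 16 10:00 → clear.
Woodwind Block: ends Mar 14 23:45 at or before Tech Block starts Mar 16 10:00 → clear.
Sectional Take: ends Mar 15 15:15 at or before Tech Block starts Mar 16 10:00 → clear.
Strings Block: ends Mar 15 16:00 at or before Tech Block starts Mar 16 10:00 → clear.
Woodwind Rehearsal: ends Mar 15 23:45 at or before Tech Block starts Mar 16 10:00 → clear.
Tech Overdub: starts Mar 16 07:30 before Tech Block ends Mar 16 15:15, and ends Mar 16 15:30 after Tech Block starts Mar 16 10:00 → overlap.
Rhythm Tracking: starts Mar 16 07:45 before Tech Block ends Mar 16 15:15, and ends Mar 16 15:45 after Tech Block starts Mar 16 10:00 → overlap.
Tech Block overlaps Rhythm Tracking, Tech Overdub.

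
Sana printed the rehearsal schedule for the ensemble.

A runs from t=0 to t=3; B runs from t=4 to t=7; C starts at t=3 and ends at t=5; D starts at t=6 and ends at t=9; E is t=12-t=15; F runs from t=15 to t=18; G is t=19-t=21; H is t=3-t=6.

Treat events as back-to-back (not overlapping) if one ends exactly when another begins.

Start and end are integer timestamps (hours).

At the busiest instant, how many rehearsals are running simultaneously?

3

Walk through starts and ends in time order (an end at T is processed before a start at T):
t=0 start A → 1
t=3 end A → 0
t=3 start C → 1
t=3 start H → 2
t=4 start B → 3
t=5 end C → 2
t=6 end H → 1
t=6 start D → 2
t=7 end B → 1
t=9 end D → 0
t=12 start E → 1
t=15 end E → 0
t=15 start F → 1
t=18 end F → 0
t=19 start G → 1
t=21 end G → 0
Peak is 3, at t=4 (B, C, H).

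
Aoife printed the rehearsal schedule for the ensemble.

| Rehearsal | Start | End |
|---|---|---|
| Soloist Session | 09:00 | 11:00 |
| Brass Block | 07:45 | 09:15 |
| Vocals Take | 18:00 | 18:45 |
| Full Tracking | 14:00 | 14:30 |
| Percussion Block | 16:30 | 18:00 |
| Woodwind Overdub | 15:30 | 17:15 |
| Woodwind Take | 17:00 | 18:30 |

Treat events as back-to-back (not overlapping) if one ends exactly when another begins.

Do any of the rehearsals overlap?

Two intervals overlap when each starts before the other ends.
Sorted by start: Brass Block, Soloist Session, Full Tracking, Woodwind Overdub, Percussion Block, Woodwind Take, Vocals Take.
Soloist Session starts before Brass Block ends → Brass Block and Soloist Session overlap.
That's a conflict, so the schedule is not conflict-free.

Yes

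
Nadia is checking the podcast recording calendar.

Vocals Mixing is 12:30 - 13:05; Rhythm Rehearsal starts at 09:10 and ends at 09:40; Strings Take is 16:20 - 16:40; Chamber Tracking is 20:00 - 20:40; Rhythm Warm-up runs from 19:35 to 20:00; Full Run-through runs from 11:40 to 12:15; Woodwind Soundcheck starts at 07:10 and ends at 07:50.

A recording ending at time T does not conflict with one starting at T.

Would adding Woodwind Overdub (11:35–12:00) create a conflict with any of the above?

Yes — it overlaps Full Run-through

Woodwind Soundcheck: ends 07:50 at or before Woodwind Overdub starts 11:35 → clear.
Rhythm Rehearsal: ends 09:40 at or before Woodwind Overdub starts 11:35 → clear.
Full Run-through: starts 11:40 before Woodwind Overdub ends 12:00, and ends 12:15 after Woodwind Overdub starts 11:35 → overlap.
Vocals Mixing: starts 12:30 at or after Woodwind Overdub ends 12:00 → clear.
Strings Take: starts 16:20 at or after Woodwind Overdub ends 12:00 → clear.
Rhythm Warm-up: starts 19:35 at or after Woodwind Overdub ends 12:00 → clear.
Chamber Tracking: starts 20:00 at or after Woodwind Overdub ends 12:00 → clear.
Woodwind Overdub overlaps Full Run-through.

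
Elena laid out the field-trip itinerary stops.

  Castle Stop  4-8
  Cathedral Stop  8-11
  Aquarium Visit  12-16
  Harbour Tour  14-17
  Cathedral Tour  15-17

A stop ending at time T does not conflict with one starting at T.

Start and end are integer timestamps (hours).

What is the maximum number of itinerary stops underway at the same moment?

3

Sort all start/end points and keep a running count:
4 start Castle Stop → 1
8 end Castle Stop → 0
8 start Cathedral Stop → 1
11 end Cathedral Stop → 0
12 start Aquarium Visit → 1
14 start Harbour Tour → 2
15 start Cathedral Tour → 3
16 end Aquarium Visit → 2
17 end Cathedral Tour → 1
17 end Harbour Tour → 0
Peak is 3, at 15 (Aquarium Visit, Cathedral Tour, Harbour Tour).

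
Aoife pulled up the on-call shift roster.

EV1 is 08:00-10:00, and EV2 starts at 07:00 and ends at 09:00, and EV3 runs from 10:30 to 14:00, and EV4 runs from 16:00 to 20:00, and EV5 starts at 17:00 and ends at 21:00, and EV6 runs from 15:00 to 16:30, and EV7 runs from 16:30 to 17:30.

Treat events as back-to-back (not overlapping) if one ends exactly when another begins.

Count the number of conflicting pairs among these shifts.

5

Two intervals overlap when each starts before the other ends.
Sorted by start: EV2, EV1, EV3, EV6, EV4, EV7, EV5.
EV1 starts before EV2 ends → EV2 and EV1 overlap.
EV3 starts after EV2 ends, so EV2 has no further overlaps.
EV3 starts after EV1 ends, so EV1 has no further overlaps.
EV6 starts after EV3 ends, so EV3 has no further overlaps.
EV4 starts before EV6 ends → EV6 and EV4 overlap.
EV7 starts exactly when EV6 ends (back-to-back, no overlap), so EV6 has no further overlaps.
EV7 starts before EV4 ends → EV4 and EV7 overlap.
EV5 starts before EV4 ends → EV4 and EV5 overlap.
EV5 starts before EV7 ends → EV7 and EV5 overlap.
Overlapping pairs: EV1 & EV2, EV4 & EV5, EV4 & EV6, EV4 & EV7, EV5 & EV7 — 5 in total.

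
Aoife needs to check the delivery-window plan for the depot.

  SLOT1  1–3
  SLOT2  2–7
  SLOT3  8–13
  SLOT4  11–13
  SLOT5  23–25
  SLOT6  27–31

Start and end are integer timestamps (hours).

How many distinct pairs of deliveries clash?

2

Sorted by start: SLOT1, SLOT2, SLOT3, SLOT4, SLOT5, SLOT6.
SLOT2 starts before SLOT1 ends → SLOT1 and SLOT2 overlap.
SLOT3 starts after SLOT1 ends — done with SLOT1.
SLOT3 starts after SLOT2 ends — done with SLOT2.
SLOT4 starts before SLOT3 ends → SLOT3 and SLOT4 overlap.
SLOT5 starts after SLOT3 ends — done with SLOT3.
SLOT5 starts after SLOT4 ends — done with SLOT4.
SLOT6 starts after SLOT5 ends.
Overlapping pairs: SLOT1 & SLOT2, SLOT3 & SLOT4 — 2 in total.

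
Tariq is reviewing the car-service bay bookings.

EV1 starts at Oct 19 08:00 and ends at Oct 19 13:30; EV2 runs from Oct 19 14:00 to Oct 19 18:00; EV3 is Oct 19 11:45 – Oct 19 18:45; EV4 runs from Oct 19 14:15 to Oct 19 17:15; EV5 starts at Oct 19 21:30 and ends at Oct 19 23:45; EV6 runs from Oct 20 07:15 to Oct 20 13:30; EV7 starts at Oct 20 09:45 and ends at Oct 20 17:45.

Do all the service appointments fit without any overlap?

No

Check each pair: they overlap iff neither finishes before the other starts.
Sorted by start: EV1, EV3, EV2, EV4, EV5, EV6, EV7.
EV3 starts before EV1 ends → EV1 and EV3 overlap.
That's a conflict, so the schedule is not conflict-free.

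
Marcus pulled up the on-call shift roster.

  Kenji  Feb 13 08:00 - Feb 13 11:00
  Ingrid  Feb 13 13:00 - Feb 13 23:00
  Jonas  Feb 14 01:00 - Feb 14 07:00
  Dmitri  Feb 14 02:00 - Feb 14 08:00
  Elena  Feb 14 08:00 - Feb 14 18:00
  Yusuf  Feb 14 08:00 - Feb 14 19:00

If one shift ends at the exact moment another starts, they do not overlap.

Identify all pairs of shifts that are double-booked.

Dmitri & Jonas, Elena & Yusuf

Sorted by start: Kenji, Ingrid, Jonas, Dmitri, Yusuf, Elena.
Ingrid starts after Kenji ends, so Kenji has no further overlaps.
Jonas starts after Ingrid ends, so Ingrid has no further overlaps.
Dmitri starts before Jonas ends → Jonas and Dmitri overlap.
Yusuf starts after Jonas ends, so Jonas has no further overlaps.
Yusuf starts exactly when Dmitri ends (back-to-back, no overlap), so Dmitri has no further overlaps.
Elena starts before Yusuf ends → Yusuf and Elena overlap.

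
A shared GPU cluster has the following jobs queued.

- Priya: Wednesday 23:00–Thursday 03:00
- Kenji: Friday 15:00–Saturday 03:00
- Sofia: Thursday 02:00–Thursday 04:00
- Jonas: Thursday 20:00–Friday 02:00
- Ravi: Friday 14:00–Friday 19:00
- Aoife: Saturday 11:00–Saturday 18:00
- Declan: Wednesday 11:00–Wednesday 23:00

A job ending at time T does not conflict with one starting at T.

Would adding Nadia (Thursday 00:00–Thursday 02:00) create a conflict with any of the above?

Declan: ends Wednesday 23:00 at or before Nadia starts Thursday 00:00 → clear.
Priya: starts Wednesday 23:00 before Nadia ends Thursday 02:00, and ends Thursday 03:00 after Nadia starts Thursday 00:00 → overlap.
Sofia: starts Thursday 02:00 at or after Nadia ends Thursday 02:00 → clear.
Jonas: starts Thursday 20:00 at or after Nadia ends Thursday 02:00 → clear.
Ravi: starts Friday 14:00 at or after Nadia ends Thursday 02:00 → clear.
Kenji: starts Friday 15:00 at or after Nadia ends Thursday 02:00 → clear.
Aoife: starts Saturday 11:00 at or after Nadia ends Thursday 02:00 → clear.
Nadia overlaps Priya.

Yes — it overlaps Priya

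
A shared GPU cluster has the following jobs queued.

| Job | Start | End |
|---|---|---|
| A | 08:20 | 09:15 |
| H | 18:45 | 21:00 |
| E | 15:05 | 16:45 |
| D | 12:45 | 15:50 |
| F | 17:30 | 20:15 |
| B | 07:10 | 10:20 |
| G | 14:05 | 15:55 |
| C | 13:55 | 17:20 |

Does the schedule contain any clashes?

Sorted by start: B, A, D, C, G, E, F, H.
A starts before B ends → B and A overlap.
That's a conflict, so the schedule is not conflict-free.

Yes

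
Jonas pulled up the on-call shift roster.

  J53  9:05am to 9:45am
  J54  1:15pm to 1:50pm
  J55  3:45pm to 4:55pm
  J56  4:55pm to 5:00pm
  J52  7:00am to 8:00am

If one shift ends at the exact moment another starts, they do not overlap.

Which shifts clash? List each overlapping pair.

Check each pair: they overlap iff neither finishes before the other starts.
Sorted by start: J52, J53, J54, J55, J56.
J53 starts after J52 ends; J52 is clear from here.
J54 starts after J53 ends; J53 is clear from here.
J55 starts after J54 ends; J54 is clear from here.
J56 starts exactly when J55 ends (back-to-back, no overlap).

no conflicts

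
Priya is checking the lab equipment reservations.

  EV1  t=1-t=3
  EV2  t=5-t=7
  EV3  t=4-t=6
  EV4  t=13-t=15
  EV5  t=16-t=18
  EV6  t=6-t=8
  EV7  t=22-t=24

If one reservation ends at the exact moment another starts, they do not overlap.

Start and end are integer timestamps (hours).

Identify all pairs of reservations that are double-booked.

EV2 & EV3, EV2 & EV6

Two intervals overlap when each starts before the other ends.
Sorted by start: EV1, EV3, EV2, EV6, EV4, EV5, EV7.
EV3 starts after EV1 ends; EV1 is clear from here.
EV2 starts before EV3 ends → EV3 and EV2 overlap.
EV6 starts exactly when EV3 ends (back-to-back, no overlap); EV3 is clear from here.
EV6 starts before EV2 ends → EV2 and EV6 overlap.
EV4 starts after EV2 ends; EV2 is clear from here.
EV4 starts after EV6 ends; EV6 is clear from here.
EV5 starts after EV4 ends; EV4 is clear from here.
EV7 starts after EV5 ends.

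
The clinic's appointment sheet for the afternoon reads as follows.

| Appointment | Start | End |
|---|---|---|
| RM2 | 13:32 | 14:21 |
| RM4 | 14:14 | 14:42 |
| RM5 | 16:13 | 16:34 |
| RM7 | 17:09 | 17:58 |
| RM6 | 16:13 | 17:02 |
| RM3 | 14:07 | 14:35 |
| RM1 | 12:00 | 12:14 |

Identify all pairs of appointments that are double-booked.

RM2 & RM3, RM2 & RM4, RM3 & RM4, RM5 & RM6

Sorted by start: RM1, RM2, RM3, RM4, RM5, RM6, RM7.
RM2 starts after RM1 ends, so RM1 has no further overlaps.
RM3 starts before RM2 ends → RM2 and RM3 overlap.
RM4 starts before RM2 ends → RM2 and RM4 overlap.
RM5 starts after RM2 ends, so RM2 has no further overlaps.
RM4 starts before RM3 ends → RM3 and RM4 overlap.
RM5 starts after RM3 ends, so RM3 has no further overlaps.
RM5 starts after RM4 ends, so RM4 has no further overlaps.
RM6 starts before RM5 ends → RM5 and RM6 overlap.
RM7 starts after RM5 ends.
RM7 starts after RM6 ends.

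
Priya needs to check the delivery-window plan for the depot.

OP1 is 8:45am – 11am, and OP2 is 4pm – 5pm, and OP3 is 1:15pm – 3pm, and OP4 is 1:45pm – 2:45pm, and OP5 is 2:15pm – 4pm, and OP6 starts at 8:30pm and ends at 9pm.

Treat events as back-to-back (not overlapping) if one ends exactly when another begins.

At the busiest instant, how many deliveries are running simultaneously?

Walk through starts and ends in time order (an end at T is processed before a start at T):
8:45am start OP1 → 1
11am end OP1 → 0
1:15pm start OP3 → 1
1:45pm start OP4 → 2
2:15pm start OP5 → 3
2:45pm end OP4 → 2
3pm end OP3 → 1
4pm end OP5 → 0
4pm start OP2 → 1
5pm end OP2 → 0
8:30pm start OP6 → 1
9pm end OP6 → 0
Peak is 3, at 2:15pm (OP3, OP4, OP5).

3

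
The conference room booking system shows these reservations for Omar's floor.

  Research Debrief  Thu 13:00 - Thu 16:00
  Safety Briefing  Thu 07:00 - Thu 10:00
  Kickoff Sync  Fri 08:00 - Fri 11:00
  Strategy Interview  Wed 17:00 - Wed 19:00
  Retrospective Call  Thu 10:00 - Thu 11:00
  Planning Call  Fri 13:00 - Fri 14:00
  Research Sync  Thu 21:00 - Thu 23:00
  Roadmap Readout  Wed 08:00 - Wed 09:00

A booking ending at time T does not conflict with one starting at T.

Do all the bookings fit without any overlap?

Sorted by start: Roadmap Readout, Strategy Interview, Safety Briefing, Retrospective Call, Research Debrief, Research Sync, Kickoff Sync, Planning Call.
Strategy Interview starts after Roadmap Readout ends — done with Roadmap Readout.
Safety Briefing starts after Strategy Interview ends — done with Strategy Interview.
Retrospective Call starts exactly when Safety Briefing ends (back-to-back, no overlap) — done with Safety Briefing.
Research Debrief starts after Retrospective Call ends — done with Retrospective Call.
Research Sync starts after Research Debrief ends — done with Research Debrief.
Kickoff Sync starts after Research Sync ends — done with Research Sync.
Planning Call starts after Kickoff Sync ends.
Every pair is clear; the schedule has no overlaps.

Yes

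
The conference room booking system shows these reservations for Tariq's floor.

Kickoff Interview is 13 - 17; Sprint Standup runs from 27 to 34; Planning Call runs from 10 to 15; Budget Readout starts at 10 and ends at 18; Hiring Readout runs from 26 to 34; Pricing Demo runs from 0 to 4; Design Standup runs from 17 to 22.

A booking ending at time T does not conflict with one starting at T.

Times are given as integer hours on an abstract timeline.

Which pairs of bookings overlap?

Budget Readout & Design Standup, Budget Readout & Kickoff Interview, Budget Readout & Planning Call, Hiring Readout & Sprint Standup, Kickoff Interview & Planning Call

Sorted by start: Pricing Demo, Planning Call, Budget Readout, Kickoff Interview, Design Standup, Hiring Readout, Sprint Standup.
Planning Call starts after Pricing Demo ends — done with Pricing Demo.
Budget Readout starts before Planning Call ends → Planning Call and Budget Readout overlap.
Kickoff Interview starts before Planning Call ends → Planning Call and Kickoff Interview overlap.
Design Standup starts after Planning Call ends — done with Planning Call.
Kickoff Interview starts before Budget Readout ends → Budget Readout and Kickoff Interview overlap.
Design Standup starts before Budget Readout ends → Budget Readout and Design Standup overlap.
Hiring Readout starts after Budget Readout ends — done with Budget Readout.
Design Standup starts exactly when Kickoff Interview ends (back-to-back, no overlap) — done with Kickoff Interview.
Hiring Readout starts after Design Standup ends — done with Design Standup.
Sprint Standup starts before Hiring Readout ends → Hiring Readout and Sprint Standup overlap.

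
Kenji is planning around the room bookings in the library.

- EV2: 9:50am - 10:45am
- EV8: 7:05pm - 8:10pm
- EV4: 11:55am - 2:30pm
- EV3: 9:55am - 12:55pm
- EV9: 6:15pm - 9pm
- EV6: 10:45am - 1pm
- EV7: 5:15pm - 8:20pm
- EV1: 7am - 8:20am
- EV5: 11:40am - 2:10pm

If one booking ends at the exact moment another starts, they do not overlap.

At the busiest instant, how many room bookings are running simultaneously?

4

Walk through starts and ends in time order (an end at T is processed before a start at T):
7am start EV1 → 1
8:20am end EV1 → 0
9:50am start EV2 → 1
9:55am start EV3 → 2
10:45am end EV2 → 1
10:45am start EV6 → 2
11:40am start EV5 → 3
11:55am start EV4 → 4
12:55pm end EV3 → 3
1pm end EV6 → 2
2:10pm end EV5 → 1
2:30pm end EV4 → 0
5:15pm start EV7 → 1
6:15pm start EV9 → 2
7:05pm start EV8 → 3
8:10pm end EV8 → 2
8:20pm end EV7 → 1
9pm end EV9 → 0
Peak is 4, at 11:55am (EV3, EV4, EV5, EV6).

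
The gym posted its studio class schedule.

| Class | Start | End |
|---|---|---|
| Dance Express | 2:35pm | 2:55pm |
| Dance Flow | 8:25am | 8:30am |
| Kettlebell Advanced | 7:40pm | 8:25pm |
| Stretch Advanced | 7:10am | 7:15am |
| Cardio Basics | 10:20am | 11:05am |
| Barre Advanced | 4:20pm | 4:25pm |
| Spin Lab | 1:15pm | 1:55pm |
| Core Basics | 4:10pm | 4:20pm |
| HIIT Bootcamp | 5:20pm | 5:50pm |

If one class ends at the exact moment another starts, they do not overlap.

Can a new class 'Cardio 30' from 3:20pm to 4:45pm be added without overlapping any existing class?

No — it overlaps Barre Advanced, Core Basics

Stretch Advanced: ends 7:15am at or before Cardio 30 starts 3:20pm → clear.
Dance Flow: ends 8:30am at or before Cardio 30 starts 3:20pm → clear.
Cardio Basics: ends 11:05am at or before Cardio 30 starts 3:20pm → clear.
Spin Lab: ends 1:55pm at or before Cardio 30 starts 3:20pm → clear.
Dance Express: ends 2:55pm at or before Cardio 30 starts 3:20pm → clear.
Core Basics: starts 4:10pm before Cardio 30 ends 4:45pm, and ends 4:20pm after Cardio 30 starts 3:20pm → overlap.
Barre Advanced: starts 4:20pm before Cardio 30 ends 4:45pm, and ends 4:25pm after Cardio 30 starts 3:20pm → overlap.
HIIT Bootcamp: starts 5:20pm at or after Cardio 30 ends 4:45pm → clear.
Kettlebell Advanced: starts 7:40pm at or after Cardio 30 ends 4:45pm → clear.
Cardio 30 overlaps Barre Advanced, Core Basics.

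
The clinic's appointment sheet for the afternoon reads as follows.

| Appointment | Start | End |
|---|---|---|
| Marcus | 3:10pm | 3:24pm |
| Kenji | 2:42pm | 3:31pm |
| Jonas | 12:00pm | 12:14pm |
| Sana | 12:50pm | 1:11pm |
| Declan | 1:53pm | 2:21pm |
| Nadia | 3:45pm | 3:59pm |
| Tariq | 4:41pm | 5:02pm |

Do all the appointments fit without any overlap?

Sorted by start: Jonas, Sana, Declan, Kenji, Marcus, Nadia, Tariq.
Sana starts after Jonas ends, so Jonas has no further overlaps.
Declan starts after Sana ends, so Sana has no further overlaps.
Kenji starts after Declan ends, so Declan has no further overlaps.
Marcus starts before Kenji ends → Kenji and Marcus overlap.
That's a conflict, so the schedule is not conflict-free.

No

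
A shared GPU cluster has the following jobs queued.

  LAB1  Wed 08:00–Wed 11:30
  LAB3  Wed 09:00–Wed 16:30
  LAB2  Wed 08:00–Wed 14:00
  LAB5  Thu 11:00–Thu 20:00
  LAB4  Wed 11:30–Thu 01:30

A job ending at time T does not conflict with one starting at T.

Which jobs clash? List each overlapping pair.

LAB1 & LAB2, LAB1 & LAB3, LAB2 & LAB3, LAB2 & LAB4, LAB3 & LAB4

Two intervals overlap when each starts before the other ends.
Sorted by start: LAB1, LAB2, LAB3, LAB4, LAB5.
LAB2 starts before LAB1 ends → LAB1 and LAB2 overlap.
LAB3 starts before LAB1 ends → LAB1 and LAB3 overlap.
LAB4 starts exactly when LAB1 ends (back-to-back, no overlap); LAB1 is clear from here.
LAB3 starts before LAB2 ends → LAB2 and LAB3 overlap.
LAB4 starts before LAB2 ends → LAB2 and LAB4 overlap.
LAB5 starts after LAB2 ends.
LAB4 starts before LAB3 ends → LAB3 and LAB4 overlap.
LAB5 starts after LAB3 ends.
LAB5 starts after LAB4 ends.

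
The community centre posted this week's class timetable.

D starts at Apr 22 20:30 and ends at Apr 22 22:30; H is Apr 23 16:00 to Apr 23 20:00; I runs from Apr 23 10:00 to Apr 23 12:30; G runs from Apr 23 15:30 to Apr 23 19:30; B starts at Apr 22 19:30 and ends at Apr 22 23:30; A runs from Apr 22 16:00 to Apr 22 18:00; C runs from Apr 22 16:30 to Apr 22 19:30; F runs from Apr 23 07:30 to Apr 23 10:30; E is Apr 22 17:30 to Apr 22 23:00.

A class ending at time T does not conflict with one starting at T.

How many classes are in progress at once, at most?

3

Walk through starts and ends in time order (an end at T is processed before a start at T):
Apr 22 16:00 start A → 1
Apr 22 16:30 start C → 2
Apr 22 17:30 start E → 3
Apr 22 18:00 end A → 2
Apr 22 19:30 end C → 1
Apr 22 19:30 start B → 2
Apr 22 20:30 start D → 3
Apr 22 22:30 end D → 2
Apr 22 23:00 end E → 1
Apr 22 23:30 end B → 0
Apr 23 07:30 start F → 1
Apr 23 10:00 start I → 2
Apr 23 10:30 end F → 1
Apr 23 12:30 end I → 0
Apr 23 15:30 start G → 1
Apr 23 16:00 start H → 2
Apr 23 19:30 end G → 1
Apr 23 20:00 end H → 0
Peak is 3, at Apr 22 17:30 (A, C, E).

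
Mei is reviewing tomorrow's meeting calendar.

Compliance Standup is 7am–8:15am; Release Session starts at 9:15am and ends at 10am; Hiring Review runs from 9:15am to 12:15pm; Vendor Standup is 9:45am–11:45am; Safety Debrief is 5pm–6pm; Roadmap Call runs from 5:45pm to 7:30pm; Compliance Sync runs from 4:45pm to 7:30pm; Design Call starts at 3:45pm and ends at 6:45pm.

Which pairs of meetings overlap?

Sorted by start: Compliance Standup, Release Session, Hiring Review, Vendor Standup, Design Call, Compliance Sync, Safety Debrief, Roadmap Call.
Release Session starts after Compliance Standup ends, so nothing later overlaps Compliance Standup either.
Hiring Review starts before Release Session ends → Release Session and Hiring Review overlap.
Vendor Standup starts before Release Session ends → Release Session and Vendor Standup overlap.
Design Call starts after Release Session ends, so nothing later overlaps Release Session either.
Vendor Standup starts before Hiring Review ends → Hiring Review and Vendor Standup overlap.
Design Call starts after Hiring Review ends, so nothing later overlaps Hiring Review either.
Design Call starts after Vendor Standup ends, so nothing later overlaps Vendor Standup either.
Compliance Sync starts before Design Call ends → Design Call and Compliance Sync overlap.
Safety Debrief starts before Design Call ends → Design Call and Safety Debrief overlap.
Roadmap Call starts before Design Call ends → Design Call and Roadmap Call overlap.
Safety Debrief starts before Compliance Sync ends → Compliance Sync and Safety Debrief overlap.
Roadmap Call starts before Compliance Sync ends → Compliance Sync and Roadmap Call overlap.
Roadmap Call starts before Safety Debrief ends → Safety Debrief and Roadmap Call overlap.

Compliance Sync & Design Call, Compliance Sync & Roadmap Call, Compliance Sync & Safety Debrief, Design Call & Roadmap Call, Design Call & Safety Debrief, Hiring Review & Release Session, Hiring Review & Vendor Standup, Release Session & Vendor Standup, Roadmap Call & Safety Debrief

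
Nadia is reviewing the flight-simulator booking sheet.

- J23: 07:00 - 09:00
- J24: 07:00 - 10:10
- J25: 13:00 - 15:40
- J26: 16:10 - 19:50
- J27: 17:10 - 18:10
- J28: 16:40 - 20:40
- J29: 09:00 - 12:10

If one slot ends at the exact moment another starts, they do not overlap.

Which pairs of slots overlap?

Sorted by start: J23, J24, J29, J25, J26, J28, J27.
J24 starts before J23 ends → J23 and J24 overlap.
J29 starts exactly when J23 ends (back-to-back, no overlap), so nothing later overlaps J23 either.
J29 starts before J24 ends → J24 and J29 overlap.
J25 starts after J24 ends, so nothing later overlaps J24 either.
J25 starts after J29 ends, so nothing later overlaps J29 either.
J26 starts after J25 ends, so nothing later overlaps J25 either.
J28 starts before J26 ends → J26 and J28 overlap.
J27 starts before J26 ends → J26 and J27 overlap.
J27 starts before J28 ends → J28 and J27 overlap.

J23 & J24, J24 & J29, J26 & J27, J26 & J28, J27 & J28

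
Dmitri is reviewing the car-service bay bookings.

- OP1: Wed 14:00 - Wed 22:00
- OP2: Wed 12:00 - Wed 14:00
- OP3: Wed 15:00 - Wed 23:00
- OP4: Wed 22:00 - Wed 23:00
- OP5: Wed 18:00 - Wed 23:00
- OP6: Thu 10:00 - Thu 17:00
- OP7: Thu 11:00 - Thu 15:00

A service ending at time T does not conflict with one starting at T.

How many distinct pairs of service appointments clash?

Sorted by start: OP2, OP1, OP3, OP5, OP4, OP6, OP7.
OP1 starts exactly when OP2 ends (back-to-back, no overlap), so OP2 has no further overlaps.
OP3 starts before OP1 ends → OP1 and OP3 overlap.
OP5 starts before OP1 ends → OP1 and OP5 overlap.
OP4 starts exactly when OP1 ends (back-to-back, no overlap), so OP1 has no further overlaps.
OP5 starts before OP3 ends → OP3 and OP5 overlap.
OP4 starts before OP3 ends → OP3 and OP4 overlap.
OP6 starts after OP3 ends, so OP3 has no further overlaps.
OP4 starts before OP5 ends → OP5 and OP4 overlap.
OP6 starts after OP5 ends, so OP5 has no further overlaps.
OP6 starts after OP4 ends, so OP4 has no further overlaps.
OP7 starts before OP6 ends → OP6 and OP7 overlap.
Overlapping pairs: OP1 & OP3, OP1 & OP5, OP3 & OP4, OP3 & OP5, OP4 & OP5, OP6 & OP7 — 6 in total.

6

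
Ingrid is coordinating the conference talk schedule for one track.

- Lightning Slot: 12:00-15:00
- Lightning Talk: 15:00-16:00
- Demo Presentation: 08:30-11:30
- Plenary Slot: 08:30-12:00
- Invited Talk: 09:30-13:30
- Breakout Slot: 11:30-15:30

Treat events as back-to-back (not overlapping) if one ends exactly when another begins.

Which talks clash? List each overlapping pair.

Sorted by start: Demo Presentation, Plenary Slot, Invited Talk, Breakout Slot, Lightning Slot, Lightning Talk.
Plenary Slot starts before Demo Presentation ends → Demo Presentation and Plenary Slot overlap.
Invited Talk starts before Demo Presentation ends → Demo Presentation and Invited Talk overlap.
Breakout Slot starts exactly when Demo Presentation ends (back-to-back, no overlap), so nothing later overlaps Demo Presentation either.
Invited Talk starts before Plenary Slot ends → Plenary Slot and Invited Talk overlap.
Breakout Slot starts before Plenary Slot ends → Plenary Slot and Breakout Slot overlap.
Lightning Slot starts exactly when Plenary Slot ends (back-to-back, no overlap), so nothing later overlaps Plenary Slot either.
Breakout Slot starts before Invited Talk ends → Invited Talk and Breakout Slot overlap.
Lightning Slot starts before Invited Talk ends → Invited Talk and Lightning Slot overlap.
Lightning Talk starts after Invited Talk ends.
Lightning Slot starts before Breakout Slot ends → Breakout Slot and Lightning Slot overlap.
Lightning Talk starts before Breakout Slot ends → Breakout Slot and Lightning Talk overlap.
Lightning Talk starts exactly when Lightning Slot ends (back-to-back, no overlap).

Breakout Slot & Invited Talk, Breakout Slot & Lightning Slot, Breakout Slot & Lightning Talk, Breakout Slot & Plenary Slot, Demo Presentation & Invited Talk, Demo Presentation & Plenary Slot, Invited Talk & Lightning Slot, Invited Talk & Plenary Slot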